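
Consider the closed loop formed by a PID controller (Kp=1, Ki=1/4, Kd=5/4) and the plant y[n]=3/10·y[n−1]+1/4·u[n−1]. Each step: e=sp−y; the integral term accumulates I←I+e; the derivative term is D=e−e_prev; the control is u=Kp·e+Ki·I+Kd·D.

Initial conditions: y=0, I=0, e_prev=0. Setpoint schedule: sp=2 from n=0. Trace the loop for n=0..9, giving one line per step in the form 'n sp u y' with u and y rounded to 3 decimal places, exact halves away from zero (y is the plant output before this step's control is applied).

0 2 5.000 0.000
1 2 -0.125 1.250
2 2 3.891 0.344
3 2 1.342 1.076
4 2 3.532 0.658
5 2 2.290 1.080
6 2 3.507 0.897
7 2 2.930 1.146
8 2 3.629 1.076
9 2 3.388 1.230

(exact arithmetic carried between steps; '≈' marks a value shown rounded to 6 d.p. or computed from one; I and e_prev carry over from the previous line; the table rounds u and y to 3 d.p., halves away from zero)
n=0: y=0, sp=2, e=sp−y=2; I=2, D=e−e_prev=2; u=1·2+1/4·2+5/4·2=5; next y=3/10·0+1/4·5=1.25
n=1: y=1.25, sp=2, e=sp−y=0.75; I=2.75, D=e−e_prev=-1.25; u=1·0.75+1/4·2.75+5/4·(-1.25)=-0.125; next y=3/10·1.25+1/4·(-0.125)=0.34375
n=2: y=0.34375, sp=2, e=sp−y=1.65625; I=4.40625, D=e−e_prev=0.90625; u=1·1.65625+1/4·4.40625+5/4·0.90625=3.890625; next y=3/10·0.34375+1/4·3.890625≈1.075781
n=3: y≈1.075781, sp=2, e=sp−y≈0.924219; I≈5.330469, D=e−e_prev≈-0.732031; u=1·0.924219+1/4·5.330469+5/4·(-0.732031)≈1.341797; next y=3/10·1.075781+1/4·1.341797≈0.658184
n=4: y≈0.658184, sp=2, e=sp−y≈1.341816; I≈6.672285, D=e−e_prev≈0.417598; u=1·1.341816+1/4·6.672285+5/4·0.417598≈3.531885; next y=3/10·0.658184+1/4·3.531885≈1.080426
n=5: y≈1.080426, sp=2, e=sp−y≈0.919574; I≈7.591859, D=e−e_prev≈-0.422243; u=1·0.919574+1/4·7.591859+5/4·(-0.422243)≈2.289735; next y=3/10·1.080426+1/4·2.289735≈0.896562
n=6: y≈0.896562, sp=2, e=sp−y≈1.103438; I≈8.695297, D=e−e_prev≈0.183865; u=1·1.103438+1/4·8.695297+5/4·0.183865≈3.507093; next y=3/10·0.896562+1/4·3.507093≈1.145742
n=7: y≈1.145742, sp=2, e=sp−y≈0.854258; I≈9.549555, D=e−e_prev≈-0.249180; u=1·0.854258+1/4·9.549555+5/4·(-0.249180)≈2.930172; next y=3/10·1.145742+1/4·2.930172≈1.076265
n=8: y≈1.076265, sp=2, e=sp−y≈0.923735; I≈10.473290, D=e−e_prev≈0.069476; u=1·0.923735+1/4·10.473290+5/4·0.069476≈3.628902; next y=3/10·1.076265+1/4·3.628902≈1.230105
n=9: y≈1.230105, sp=2, e=sp−y≈0.769895; I≈11.243185, D=e−e_prev≈-0.153840; u=1·0.769895+1/4·11.243185+5/4·(-0.153840)≈3.388391; next y=3/10·1.230105+1/4·3.388391≈1.216129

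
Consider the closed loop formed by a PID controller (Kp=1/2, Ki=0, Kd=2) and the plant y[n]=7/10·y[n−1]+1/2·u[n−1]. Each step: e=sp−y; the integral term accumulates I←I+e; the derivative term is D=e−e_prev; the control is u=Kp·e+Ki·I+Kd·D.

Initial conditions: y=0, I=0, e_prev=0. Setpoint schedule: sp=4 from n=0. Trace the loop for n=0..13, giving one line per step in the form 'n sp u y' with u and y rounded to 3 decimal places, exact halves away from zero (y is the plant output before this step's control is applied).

(exact arithmetic carried between steps; '≈' marks a value shown rounded to 6 d.p. or computed from one; I and e_prev carry over from the previous line; the table rounds u and y to 3 d.p., halves away from zero)
n=0: y=0, sp=4, e=sp−y=4; I=4, D=e−e_prev=4; u=1/2·4+0·4+2·4=10; next y=7/10·0+1/2·10=5
n=1: y=5, sp=4, e=sp−y=-1; I=3, D=e−e_prev=-5; u=1/2·(-1)+0·3+2·(-5)=-10.5; next y=7/10·5+1/2·(-10.5)=-1.75
n=2: y=-1.75, sp=4, e=sp−y=5.75; I=8.75, D=e−e_prev=6.75; u=1/2·5.75+0·8.75+2·6.75=16.375; next y=7/10·(-1.75)+1/2·16.375=6.9625
n=3: y=6.9625, sp=4, e=sp−y=-2.9625; I=5.7875, D=e−e_prev=-8.7125; u=1/2·(-2.9625)+0·5.7875+2·(-8.7125)=-18.90625; next y=7/10·6.9625+1/2·(-18.90625)=-4.579375
n=4: y=-4.579375, sp=4, e=sp−y=8.579375; I=14.366875, D=e−e_prev=11.541875; u=1/2·8.579375+0·14.366875+2·11.541875≈27.373438; next y=7/10·(-4.579375)+1/2·27.373438≈10.481156
n=5: y≈10.481156, sp=4, e=sp−y≈-6.481156; I≈7.885719, D=e−e_prev≈-15.060531; u=1/2·(-6.481156)+0·7.885719+2·(-15.060531)≈-33.361641; next y=7/10·10.481156+1/2·(-33.361641)≈-9.344011
n=6: y≈-9.344011, sp=4, e=sp−y≈13.344011; I≈21.229730, D=e−e_prev≈19.825167; u=1/2·13.344011+0·21.229730+2·19.825167≈46.322340; next y=7/10·(-9.344011)+1/2·46.322340≈16.620362
n=7: y≈16.620362, sp=4, e=sp−y≈-12.620362; I≈8.609367, D=e−e_prev≈-25.964373; u=1/2·(-12.620362)+0·8.609367+2·(-25.964373)≈-58.238928; next y=7/10·16.620362+1/2·(-58.238928)≈-17.485210
n=8: y≈-17.485210, sp=4, e=sp−y≈21.485210; I≈30.094578, D=e−e_prev≈34.105572; u=1/2·21.485210+0·30.094578+2·34.105572≈78.953750; next y=7/10·(-17.485210)+1/2·78.953750≈27.237228
n=9: y≈27.237228, sp=4, e=sp−y≈-23.237228; I≈6.857350, D=e−e_prev≈-44.722438; u=1/2·(-23.237228)+0·6.857350+2·(-44.722438)≈-101.063490; next y=7/10·27.237228+1/2·(-101.063490)≈-31.465686
n=10: y≈-31.465686, sp=4, e=sp−y≈35.465686; I≈42.323035, D=e−e_prev≈58.702913; u=1/2·35.465686+0·42.323035+2·58.702913≈135.138670; next y=7/10·(-31.465686)+1/2·135.138670≈45.543355
n=11: y≈45.543355, sp=4, e=sp−y≈-41.543355; I≈0.779680, D=e−e_prev≈-77.009040; u=1/2·(-41.543355)+0·0.779680+2·(-77.009040)≈-174.789758; next y=7/10·45.543355+1/2·(-174.789758)≈-55.514531
n=12: y≈-55.514531, sp=4, e=sp−y≈59.514531; I≈60.294211, D=e−e_prev≈101.057886; u=1/2·59.514531+0·60.294211+2·101.057886≈231.873037; next y=7/10·(-55.514531)+1/2·231.873037≈77.076347
n=13: y≈77.076347, sp=4, e=sp−y≈-73.076347; I≈-12.782136, D=e−e_prev≈-132.590877; u=1/2·(-73.076347)+0·(-12.782136)+2·(-132.590877)≈-301.719928; next y=7/10·77.076347+1/2·(-301.719928)≈-96.906521

0 4 10.000 0.000
1 4 -10.500 5.000
2 4 16.375 -1.750
3 4 -18.906 6.963
4 4 27.373 -4.579
5 4 -33.362 10.481
6 4 46.322 -9.344
7 4 -58.239 16.620
8 4 78.954 -17.485
9 4 -101.063 27.237
10 4 135.139 -31.466
11 4 -174.790 45.543
12 4 231.873 -55.515
13 4 -301.720 77.076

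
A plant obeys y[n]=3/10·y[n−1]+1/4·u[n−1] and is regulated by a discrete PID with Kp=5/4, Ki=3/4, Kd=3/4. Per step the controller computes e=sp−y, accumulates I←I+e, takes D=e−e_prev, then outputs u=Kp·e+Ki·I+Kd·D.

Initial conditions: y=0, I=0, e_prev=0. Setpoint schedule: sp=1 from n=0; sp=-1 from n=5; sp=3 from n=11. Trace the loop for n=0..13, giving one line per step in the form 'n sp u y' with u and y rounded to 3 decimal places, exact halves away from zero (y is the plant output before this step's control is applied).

(exact arithmetic carried between steps; '≈' marks a value shown rounded to 6 d.p. or computed from one; I and e_prev carry over from the previous line; the table rounds u and y to 3 d.p., halves away from zero)
n=0: y=0, sp=1, e=sp−y=1; I=1, D=e−e_prev=1; u=5/4·1+3/4·1+3/4·1=2.75; next y=3/10·0+1/4·2.75=0.6875
n=1: y=0.6875, sp=1, e=sp−y=0.3125; I=1.3125, D=e−e_prev=-0.6875; u=5/4·0.3125+3/4·1.3125+3/4·(-0.6875)=0.859375; next y=3/10·0.6875+1/4·0.859375≈0.421094
n=2: y≈0.421094, sp=1, e=sp−y≈0.578906; I≈1.891406, D=e−e_prev≈0.266406; u=5/4·0.578906+3/4·1.891406+3/4·0.266406≈2.341992; next y=3/10·0.421094+1/4·2.341992≈0.711826
n=3: y≈0.711826, sp=1, e=sp−y≈0.288174; I≈2.179580, D=e−e_prev≈-0.290732; u=5/4·0.288174+3/4·2.179580+3/4·(-0.290732)≈1.776853; next y=3/10·0.711826+1/4·1.776853≈0.657761
n=4: y≈0.657761, sp=1, e=sp−y≈0.342239; I≈2.521819, D=e−e_prev≈0.054065; u=5/4·0.342239+3/4·2.521819+3/4·0.054065≈2.359712; next y=3/10·0.657761+1/4·2.359712≈0.787256
n=5: y≈0.787256, sp=-1, e=sp−y≈-1.787256; I≈0.734563, D=e−e_prev≈-2.129495; u=5/4·(-1.787256)+3/4·0.734563+3/4·(-2.129495)≈-3.280270; next y=3/10·0.787256+1/4·(-3.280270)≈-0.583891
n=6: y≈-0.583891, sp=-1, e=sp−y≈-0.416109; I≈0.318453, D=e−e_prev≈1.371147; u=5/4·(-0.416109)+3/4·0.318453+3/4·1.371147≈0.747063; next y=3/10·(-0.583891)+1/4·0.747063≈0.011599
n=7: y≈0.011599, sp=-1, e=sp−y≈-1.011599; I≈-0.693145, D=e−e_prev≈-0.595489; u=5/4·(-1.011599)+3/4·(-0.693145)+3/4·(-0.595489)≈-2.230974; next y=3/10·0.011599+1/4·(-2.230974)≈-0.554264
n=8: y≈-0.554264, sp=-1, e=sp−y≈-0.445736; I≈-1.138881, D=e−e_prev≈0.565863; u=5/4·(-0.445736)+3/4·(-1.138881)+3/4·0.565863≈-0.986934; next y=3/10·(-0.554264)+1/4·(-0.986934)≈-0.413013
n=9: y≈-0.413013, sp=-1, e=sp−y≈-0.586987; I≈-1.725869, D=e−e_prev≈-0.141251; u=5/4·(-0.586987)+3/4·(-1.725869)+3/4·(-0.141251)≈-2.134074; next y=3/10·(-0.413013)+1/4·(-2.134074)≈-0.657422
n=10: y≈-0.657422, sp=-1, e=sp−y≈-0.342578; I≈-2.068446, D=e−e_prev≈0.244410; u=5/4·(-0.342578)+3/4·(-2.068446)+3/4·0.244410≈-1.796250; next y=3/10·(-0.657422)+1/4·(-1.796250)≈-0.646289
n=11: y≈-0.646289, sp=3, e=sp−y≈3.646289; I≈1.577843, D=e−e_prev≈3.988867; u=5/4·3.646289+3/4·1.577843+3/4·3.988867≈8.732894; next y=3/10·(-0.646289)+1/4·8.732894≈1.989337
n=12: y≈1.989337, sp=3, e=sp−y≈1.010663; I≈2.588506, D=e−e_prev≈-2.635626; u=5/4·1.010663+3/4·2.588506+3/4·(-2.635626)≈1.227989; next y=3/10·1.989337+1/4·1.227989≈0.903798
n=13: y≈0.903798, sp=3, e=sp−y≈2.096202; I≈4.684708, D=e−e_prev≈1.085538; u=5/4·2.096202+3/4·4.684708+3/4·1.085538≈6.947937; next y=3/10·0.903798+1/4·6.947937≈2.008124

0 1 2.750 0.000
1 1 0.859 0.688
2 1 2.342 0.421
3 1 1.777 0.712
4 1 2.360 0.658
5 -1 -3.280 0.787
6 -1 0.747 -0.584
7 -1 -2.231 0.012
8 -1 -0.987 -0.554
9 -1 -2.134 -0.413
10 -1 -1.796 -0.657
11 3 8.733 -0.646
12 3 1.228 1.989
13 3 6.948 0.904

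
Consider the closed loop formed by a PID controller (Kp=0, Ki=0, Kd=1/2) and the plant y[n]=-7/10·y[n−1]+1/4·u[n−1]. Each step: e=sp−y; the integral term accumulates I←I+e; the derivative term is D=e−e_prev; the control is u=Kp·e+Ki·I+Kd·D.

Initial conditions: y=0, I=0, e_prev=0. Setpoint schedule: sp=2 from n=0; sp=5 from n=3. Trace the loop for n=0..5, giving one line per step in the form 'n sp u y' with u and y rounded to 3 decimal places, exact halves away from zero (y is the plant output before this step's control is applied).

(exact arithmetic carried between steps; '≈' marks a value shown rounded to 6 d.p. or computed from one; I and e_prev carry over from the previous line; the table rounds u and y to 3 d.p., halves away from zero)
n=0: y=0, sp=2, e=sp−y=2; I=2, D=e−e_prev=2; u=0·2+0·2+1/2·2=1; next y=-7/10·0+1/4·1=0.25
n=1: y=0.25, sp=2, e=sp−y=1.75; I=3.75, D=e−e_prev=-0.25; u=0·1.75+0·3.75+1/2·(-0.25)=-0.125; next y=-7/10·0.25+1/4·(-0.125)=-0.20625
n=2: y=-0.20625, sp=2, e=sp−y=2.20625; I=5.95625, D=e−e_prev=0.45625; u=0·2.20625+0·5.95625+1/2·0.45625=0.228125; next y=-7/10·(-0.20625)+1/4·0.228125≈0.201406
n=3: y≈0.201406, sp=5, e=sp−y≈4.798594; I≈10.754844, D=e−e_prev≈2.592344; u=0·4.798594+0·10.754844+1/2·2.592344≈1.296172; next y=-7/10·0.201406+1/4·1.296172≈0.183059
n=4: y≈0.183059, sp=5, e=sp−y≈4.816941; I≈15.571785, D=e−e_prev≈0.018348; u=0·4.816941+0·15.571785+1/2·0.018348≈0.009174; next y=-7/10·0.183059+1/4·0.009174≈-0.125848
n=5: y≈-0.125848, sp=5, e=sp−y≈5.125848; I≈20.697633, D=e−e_prev≈0.308906; u=0·5.125848+0·20.697633+1/2·0.308906≈0.154453; next y=-7/10·(-0.125848)+1/4·0.154453≈0.126707

0 2 1.000 0.000
1 2 -0.125 0.250
2 2 0.228 -0.206
3 5 1.296 0.201
4 5 0.009 0.183
5 5 0.154 -0.126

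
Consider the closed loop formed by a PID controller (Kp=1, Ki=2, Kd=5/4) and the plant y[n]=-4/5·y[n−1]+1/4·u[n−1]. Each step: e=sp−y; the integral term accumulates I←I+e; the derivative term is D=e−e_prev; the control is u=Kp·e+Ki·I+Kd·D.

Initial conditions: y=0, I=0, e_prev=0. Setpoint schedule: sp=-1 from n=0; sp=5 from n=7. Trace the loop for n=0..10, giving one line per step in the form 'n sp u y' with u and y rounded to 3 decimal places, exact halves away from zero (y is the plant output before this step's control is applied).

0 -1 -4.250 0.000
1 -1 -0.484 -1.063
2 -1 -9.301 0.729
3 -1 4.939 -2.908
4 -1 -23.288 3.561
5 -1 27.665 -8.671
6 -1 -68.011 13.853
7 5 134.175 -28.085
8 5 -216.990 56.012
9 5 445.150 -99.057
10 5 -771.329 190.533

(exact arithmetic carried between steps; '≈' marks a value shown rounded to 6 d.p. or computed from one; I and e_prev carry over from the previous line; the table rounds u and y to 3 d.p., halves away from zero)
n=0: y=0, sp=-1, e=sp−y=-1; I=-1, D=e−e_prev=-1; u=1·(-1)+2·(-1)+5/4·(-1)=-4.25; next y=-4/5·0+1/4·(-4.25)=-1.0625
n=1: y=-1.0625, sp=-1, e=sp−y=0.0625; I=-0.9375, D=e−e_prev=1.0625; u=1·0.0625+2·(-0.9375)+5/4·1.0625=-0.484375; next y=-4/5·(-1.0625)+1/4·(-0.484375)≈0.728906
n=2: y≈0.728906, sp=-1, e=sp−y≈-1.728906; I≈-2.666406, D=e−e_prev≈-1.791406; u=1·(-1.728906)+2·(-2.666406)+5/4·(-1.791406)≈-9.300977; next y=-4/5·0.728906+1/4·(-9.300977)≈-2.908369
n=3: y≈-2.908369, sp=-1, e=sp−y≈1.908369; I≈-0.758037, D=e−e_prev≈3.637275; u=1·1.908369+2·(-0.758037)+5/4·3.637275≈4.938889; next y=-4/5·(-2.908369)+1/4·4.938889≈3.561418
n=4: y≈3.561418, sp=-1, e=sp−y≈-4.561418; I≈-5.319455, D=e−e_prev≈-6.469787; u=1·(-4.561418)+2·(-5.319455)+5/4·(-6.469787)≈-23.287560; next y=-4/5·3.561418+1/4·(-23.287560)≈-8.671024
n=5: y≈-8.671024, sp=-1, e=sp−y≈7.671024; I≈2.351569, D=e−e_prev≈12.232442; u=1·7.671024+2·2.351569+5/4·12.232442≈27.664715; next y=-4/5·(-8.671024)+1/4·27.664715≈13.852998
n=6: y≈13.852998, sp=-1, e=sp−y≈-14.852998; I≈-12.501429, D=e−e_prev≈-22.524022; u=1·(-14.852998)+2·(-12.501429)+5/4·(-22.524022)≈-68.010884; next y=-4/5·13.852998+1/4·(-68.010884)≈-28.085119
n=7: y≈-28.085119, sp=5, e=sp−y≈33.085119; I≈20.583691, D=e−e_prev≈47.938118; u=1·33.085119+2·20.583691+5/4·47.938118≈134.175148; next y=-4/5·(-28.085119)+1/4·134.175148≈56.011883
n=8: y≈56.011883, sp=5, e=sp−y≈-51.011883; I≈-30.428192, D=e−e_prev≈-84.097002; u=1·(-51.011883)+2·(-30.428192)+5/4·(-84.097002)≈-216.989519; next y=-4/5·56.011883+1/4·(-216.989519)≈-99.056886
n=9: y≈-99.056886, sp=5, e=sp−y≈104.056886; I≈73.628694, D=e−e_prev≈155.068768; u=1·104.056886+2·73.628694+5/4·155.068768≈445.150234; next y=-4/5·(-99.056886)+1/4·445.150234≈190.533067
n=10: y≈190.533067, sp=5, e=sp−y≈-185.533067; I≈-111.904373, D=e−e_prev≈-289.589953; u=1·(-185.533067)+2·(-111.904373)+5/4·(-289.589953)≈-771.329255; next y=-4/5·190.533067+1/4·(-771.329255)≈-345.258768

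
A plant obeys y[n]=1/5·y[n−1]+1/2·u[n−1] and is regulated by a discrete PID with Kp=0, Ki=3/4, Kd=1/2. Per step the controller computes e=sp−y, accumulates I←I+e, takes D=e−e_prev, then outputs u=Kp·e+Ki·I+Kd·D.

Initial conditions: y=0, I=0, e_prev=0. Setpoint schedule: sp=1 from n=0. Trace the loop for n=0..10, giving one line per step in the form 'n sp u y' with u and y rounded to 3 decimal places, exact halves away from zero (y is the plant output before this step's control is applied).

(exact arithmetic carried between steps; '≈' marks a value shown rounded to 6 d.p. or computed from one; I and e_prev carry over from the previous line; the table rounds u and y to 3 d.p., halves away from zero)
n=0: y=0, sp=1, e=sp−y=1; I=1, D=e−e_prev=1; u=0·1+3/4·1+1/2·1=1.25; next y=1/5·0+1/2·1.25=0.625
n=1: y=0.625, sp=1, e=sp−y=0.375; I=1.375, D=e−e_prev=-0.625; u=0·0.375+3/4·1.375+1/2·(-0.625)=0.71875; next y=1/5·0.625+1/2·0.71875=0.484375
n=2: y=0.484375, sp=1, e=sp−y=0.515625; I=1.890625, D=e−e_prev=0.140625; u=0·0.515625+3/4·1.890625+1/2·0.140625≈1.488281; next y=1/5·0.484375+1/2·1.488281≈0.841016
n=3: y≈0.841016, sp=1, e=sp−y≈0.158984; I≈2.049609, D=e−e_prev≈-0.356641; u=0·0.158984+3/4·2.049609+1/2·(-0.356641)≈1.358887; next y=1/5·0.841016+1/2·1.358887≈0.847646
n=4: y≈0.847646, sp=1, e=sp−y≈0.152354; I≈2.201963, D=e−e_prev≈-0.006631; u=0·0.152354+3/4·2.201963+1/2·(-0.006631)≈1.648157; next y=1/5·0.847646+1/2·1.648157≈0.993608
n=5: y≈0.993608, sp=1, e=sp−y≈0.006392; I≈2.208355, D=e−e_prev≈-0.145961; u=0·0.006392+3/4·2.208355+1/2·(-0.145961)≈1.583286; next y=1/5·0.993608+1/2·1.583286≈0.990364
n=6: y≈0.990364, sp=1, e=sp−y≈0.009636; I≈2.217991, D=e−e_prev≈0.003243; u=0·0.009636+3/4·2.217991+1/2·0.003243≈1.665115; next y=1/5·0.990364+1/2·1.665115≈1.030630
n=7: y≈1.030630, sp=1, e=sp−y≈-0.030630; I≈2.187361, D=e−e_prev≈-0.040266; u=0·(-0.030630)+3/4·2.187361+1/2·(-0.040266)≈1.620388; next y=1/5·1.030630+1/2·1.620388≈1.016320
n=8: y≈1.016320, sp=1, e=sp−y≈-0.016320; I≈2.171041, D=e−e_prev≈0.014310; u=0·(-0.016320)+3/4·2.171041+1/2·0.014310≈1.635436; next y=1/5·1.016320+1/2·1.635436≈1.020982
n=9: y≈1.020982, sp=1, e=sp−y≈-0.020982; I≈2.150059, D=e−e_prev≈-0.004662; u=0·(-0.020982)+3/4·2.150059+1/2·(-0.004662)≈1.610213; next y=1/5·1.020982+1/2·1.610213≈1.009303
n=10: y≈1.009303, sp=1, e=sp−y≈-0.009303; I≈2.140756, D=e−e_prev≈0.011679; u=0·(-0.009303)+3/4·2.140756+1/2·0.011679≈1.611406; next y=1/5·1.009303+1/2·1.611406≈1.007564

0 1 1.250 0.000
1 1 0.719 0.625
2 1 1.488 0.484
3 1 1.359 0.841
4 1 1.648 0.848
5 1 1.583 0.994
6 1 1.665 0.990
7 1 1.620 1.031
8 1 1.635 1.016
9 1 1.610 1.021
10 1 1.611 1.009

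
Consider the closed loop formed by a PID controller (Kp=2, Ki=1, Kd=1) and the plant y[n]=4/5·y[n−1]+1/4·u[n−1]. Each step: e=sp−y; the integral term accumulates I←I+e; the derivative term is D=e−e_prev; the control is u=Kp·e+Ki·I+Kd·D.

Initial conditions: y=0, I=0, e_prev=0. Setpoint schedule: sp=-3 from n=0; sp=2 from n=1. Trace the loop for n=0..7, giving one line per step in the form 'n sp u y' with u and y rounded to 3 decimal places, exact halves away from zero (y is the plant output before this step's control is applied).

0 -3 -12.000 0.000
1 2 20.000 -3.000
2 2 -5.400 2.600
3 2 7.080 0.730
4 2 -0.016 2.354
5 2 3.153 1.879
6 2 1.149 2.292
7 2 1.954 2.121

(exact arithmetic carried between steps; '≈' marks a value shown rounded to 6 d.p. or computed from one; I and e_prev carry over from the previous line; the table rounds u and y to 3 d.p., halves away from zero)
n=0: y=0, sp=-3, e=sp−y=-3; I=-3, D=e−e_prev=-3; u=2·(-3)+1·(-3)+1·(-3)=-12; next y=4/5·0+1/4·(-12)=-3
n=1: y=-3, sp=2, e=sp−y=5; I=2, D=e−e_prev=8; u=2·5+1·2+1·8=20; next y=4/5·(-3)+1/4·20=2.6
n=2: y=2.6, sp=2, e=sp−y=-0.6; I=1.4, D=e−e_prev=-5.6; u=2·(-0.6)+1·1.4+1·(-5.6)=-5.4; next y=4/5·2.6+1/4·(-5.4)=0.73
n=3: y=0.73, sp=2, e=sp−y=1.27; I=2.67, D=e−e_prev=1.87; u=2·1.27+1·2.67+1·1.87=7.08; next y=4/5·0.73+1/4·7.08=2.354
n=4: y=2.354, sp=2, e=sp−y=-0.354; I=2.316, D=e−e_prev=-1.624; u=2·(-0.354)+1·2.316+1·(-1.624)=-0.016; next y=4/5·2.354+1/4·(-0.016)=1.8792
n=5: y=1.8792, sp=2, e=sp−y=0.1208; I=2.4368, D=e−e_prev=0.4748; u=2·0.1208+1·2.4368+1·0.4748=3.1532; next y=4/5·1.8792+1/4·3.1532=2.29166
n=6: y=2.29166, sp=2, e=sp−y=-0.29166; I=2.14514, D=e−e_prev=-0.41246; u=2·(-0.29166)+1·2.14514+1·(-0.41246)=1.14936; next y=4/5·2.29166+1/4·1.14936=2.120668
n=7: y=2.120668, sp=2, e=sp−y=-0.120668; I=2.024472, D=e−e_prev=0.170992; u=2·(-0.120668)+1·2.024472+1·0.170992=1.954128; next y=4/5·2.120668+1/4·1.954128≈2.185066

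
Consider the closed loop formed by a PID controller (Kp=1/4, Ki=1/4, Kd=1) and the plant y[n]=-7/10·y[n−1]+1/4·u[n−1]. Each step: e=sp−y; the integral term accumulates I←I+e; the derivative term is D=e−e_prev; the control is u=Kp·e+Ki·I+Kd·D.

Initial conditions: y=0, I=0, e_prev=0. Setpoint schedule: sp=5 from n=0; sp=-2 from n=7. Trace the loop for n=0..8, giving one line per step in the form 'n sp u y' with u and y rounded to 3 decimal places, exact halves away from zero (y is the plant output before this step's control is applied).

(exact arithmetic carried between steps; '≈' marks a value shown rounded to 6 d.p. or computed from one; I and e_prev carry over from the previous line; the table rounds u and y to 3 d.p., halves away from zero)
n=0: y=0, sp=5, e=sp−y=5; I=5, D=e−e_prev=5; u=1/4·5+1/4·5+1·5=7.5; next y=-7/10·0+1/4·7.5=1.875
n=1: y=1.875, sp=5, e=sp−y=3.125; I=8.125, D=e−e_prev=-1.875; u=1/4·3.125+1/4·8.125+1·(-1.875)=0.9375; next y=-7/10·1.875+1/4·0.9375=-1.078125
n=2: y=-1.078125, sp=5, e=sp−y=6.078125; I=14.203125, D=e−e_prev=2.953125; u=1/4·6.078125+1/4·14.203125+1·2.953125≈8.023438; next y=-7/10·(-1.078125)+1/4·8.023438≈2.760547
n=3: y≈2.760547, sp=5, e=sp−y≈2.239453; I≈16.442578, D=e−e_prev≈-3.838672; u=1/4·2.239453+1/4·16.442578+1·(-3.838672)≈0.831836; next y=-7/10·2.760547+1/4·0.831836≈-1.724424
n=4: y≈-1.724424, sp=5, e=sp−y≈6.724424; I≈23.167002, D=e−e_prev≈4.484971; u=1/4·6.724424+1/4·23.167002+1·4.484971≈11.957827; next y=-7/10·(-1.724424)+1/4·11.957827≈4.196553
n=5: y≈4.196553, sp=5, e=sp−y≈0.803447; I≈23.970448, D=e−e_prev≈-5.920977; u=1/4·0.803447+1/4·23.970448+1·(-5.920977)≈0.272496; next y=-7/10·4.196553+1/4·0.272496≈-2.869463
n=6: y≈-2.869463, sp=5, e=sp−y≈7.869463; I≈31.839912, D=e−e_prev≈7.066017; u=1/4·7.869463+1/4·31.839912+1·7.066017≈16.993361; next y=-7/10·(-2.869463)+1/4·16.993361≈6.256964
n=7: y≈6.256964, sp=-2, e=sp−y≈-8.256964; I≈23.582947, D=e−e_prev≈-16.126428; u=1/4·(-8.256964)+1/4·23.582947+1·(-16.126428)≈-12.294932; next y=-7/10·6.256964+1/4·(-12.294932)≈-7.453608
n=8: y≈-7.453608, sp=-2, e=sp−y≈5.453608; I≈29.036555, D=e−e_prev≈13.710573; u=1/4·5.453608+1/4·29.036555+1·13.710573≈22.333113; next y=-7/10·(-7.453608)+1/4·22.333113≈10.800804

0 5 7.500 0.000
1 5 0.938 1.875
2 5 8.023 -1.078
3 5 0.832 2.761
4 5 11.958 -1.724
5 5 0.272 4.197
6 5 16.993 -2.869
7 -2 -12.295 6.257
8 -2 22.333 -7.454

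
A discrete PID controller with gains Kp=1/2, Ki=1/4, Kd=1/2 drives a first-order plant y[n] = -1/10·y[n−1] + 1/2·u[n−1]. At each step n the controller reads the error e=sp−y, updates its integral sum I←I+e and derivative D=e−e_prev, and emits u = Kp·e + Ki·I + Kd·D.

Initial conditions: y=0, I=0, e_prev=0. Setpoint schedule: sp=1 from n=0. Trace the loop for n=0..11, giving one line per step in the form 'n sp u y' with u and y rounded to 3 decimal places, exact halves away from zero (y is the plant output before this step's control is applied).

0 1 1.250 0.000
1 1 0.219 0.625
2 1 1.348 0.047
3 1 0.519 0.669
4 1 1.509 0.193
5 1 0.794 0.735
6 1 1.646 0.324
7 1 1.025 0.791
8 1 1.757 0.434
9 1 1.219 0.835
10 1 1.848 0.526
11 1 1.379 0.871

(exact arithmetic carried between steps; '≈' marks a value shown rounded to 6 d.p. or computed from one; I and e_prev carry over from the previous line; the table rounds u and y to 3 d.p., halves away from zero)
n=0: y=0, sp=1, e=sp−y=1; I=1, D=e−e_prev=1; u=1/2·1+1/4·1+1/2·1=1.25; next y=-1/10·0+1/2·1.25=0.625
n=1: y=0.625, sp=1, e=sp−y=0.375; I=1.375, D=e−e_prev=-0.625; u=1/2·0.375+1/4·1.375+1/2·(-0.625)=0.21875; next y=-1/10·0.625+1/2·0.21875=0.046875
n=2: y=0.046875, sp=1, e=sp−y=0.953125; I=2.328125, D=e−e_prev=0.578125; u=1/2·0.953125+1/4·2.328125+1/2·0.578125≈1.347656; next y=-1/10·0.046875+1/2·1.347656≈0.669141
n=3: y≈0.669141, sp=1, e=sp−y≈0.330859; I≈2.658984, D=e−e_prev≈-0.622266; u=1/2·0.330859+1/4·2.658984+1/2·(-0.622266)≈0.519043; next y=-1/10·0.669141+1/2·0.519043≈0.192607
n=4: y≈0.192607, sp=1, e=sp−y≈0.807393; I≈3.466377, D=e−e_prev≈0.476533; u=1/2·0.807393+1/4·3.466377+1/2·0.476533≈1.508557; next y=-1/10·0.192607+1/2·1.508557≈0.735018
n=5: y≈0.735018, sp=1, e=sp−y≈0.264982; I≈3.731359, D=e−e_prev≈-0.542410; u=1/2·0.264982+1/4·3.731359+1/2·(-0.542410)≈0.794126; next y=-1/10·0.735018+1/2·0.794126≈0.323561
n=6: y≈0.323561, sp=1, e=sp−y≈0.676439; I≈4.407798, D=e−e_prev≈0.411457; u=1/2·0.676439+1/4·4.407798+1/2·0.411457≈1.645897; next y=-1/10·0.323561+1/2·1.645897≈0.790593
n=7: y≈0.790593, sp=1, e=sp−y≈0.209407; I≈4.617205, D=e−e_prev≈-0.467032; u=1/2·0.209407+1/4·4.617205+1/2·(-0.467032)≈1.025489; next y=-1/10·0.790593+1/2·1.025489≈0.433685
n=8: y≈0.433685, sp=1, e=sp−y≈0.566315; I≈5.183520, D=e−e_prev≈0.356907; u=1/2·0.566315+1/4·5.183520+1/2·0.356907≈1.757491; next y=-1/10·0.433685+1/2·1.757491≈0.835377
n=9: y≈0.835377, sp=1, e=sp−y≈0.164623; I≈5.348143, D=e−e_prev≈-0.401692; u=1/2·0.164623+1/4·5.348143+1/2·(-0.401692)≈1.218502; next y=-1/10·0.835377+1/2·1.218502≈0.525713
n=10: y≈0.525713, sp=1, e=sp−y≈0.474287; I≈5.822430, D=e−e_prev≈0.309664; u=1/2·0.474287+1/4·5.822430+1/2·0.309664≈1.847583; next y=-1/10·0.525713+1/2·1.847583≈0.871220
n=11: y≈0.871220, sp=1, e=sp−y≈0.128780; I≈5.951210, D=e−e_prev≈-0.345507; u=1/2·0.128780+1/4·5.951210+1/2·(-0.345507)≈1.379439; next y=-1/10·0.871220+1/2·1.379439≈0.602597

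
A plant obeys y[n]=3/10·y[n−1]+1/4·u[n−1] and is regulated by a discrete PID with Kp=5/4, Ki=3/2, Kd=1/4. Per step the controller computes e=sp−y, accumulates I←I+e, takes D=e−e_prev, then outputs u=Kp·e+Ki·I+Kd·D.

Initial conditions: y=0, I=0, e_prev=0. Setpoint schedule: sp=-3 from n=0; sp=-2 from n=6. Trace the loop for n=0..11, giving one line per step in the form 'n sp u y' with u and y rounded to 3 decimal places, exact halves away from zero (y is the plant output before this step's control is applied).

(exact arithmetic carried between steps; '≈' marks a value shown rounded to 6 d.p. or computed from one; I and e_prev carry over from the previous line; the table rounds u and y to 3 d.p., halves away from zero)
n=0: y=0, sp=-3, e=sp−y=-3; I=-3, D=e−e_prev=-3; u=5/4·(-3)+3/2·(-3)+1/4·(-3)=-9; next y=3/10·0+1/4·(-9)=-2.25
n=1: y=-2.25, sp=-3, e=sp−y=-0.75; I=-3.75, D=e−e_prev=2.25; u=5/4·(-0.75)+3/2·(-3.75)+1/4·2.25=-6; next y=3/10·(-2.25)+1/4·(-6)=-2.175
n=2: y=-2.175, sp=-3, e=sp−y=-0.825; I=-4.575, D=e−e_prev=-0.075; u=5/4·(-0.825)+3/2·(-4.575)+1/4·(-0.075)=-7.9125; next y=3/10·(-2.175)+1/4·(-7.9125)=-2.630625
n=3: y=-2.630625, sp=-3, e=sp−y=-0.369375; I=-4.944375, D=e−e_prev=0.455625; u=5/4·(-0.369375)+3/2·(-4.944375)+1/4·0.455625=-7.764375; next y=3/10·(-2.630625)+1/4·(-7.764375)≈-2.730281
n=4: y≈-2.730281, sp=-3, e=sp−y≈-0.269719; I≈-5.214094, D=e−e_prev≈0.099656; u=5/4·(-0.269719)+3/2·(-5.214094)+1/4·0.099656≈-8.133375; next y=3/10·(-2.730281)+1/4·(-8.133375)≈-2.852428
n=5: y≈-2.852428, sp=-3, e=sp−y≈-0.147572; I≈-5.361666, D=e−e_prev≈0.122147; u=5/4·(-0.147572)+3/2·(-5.361666)+1/4·0.122147≈-8.196427; next y=3/10·(-2.852428)+1/4·(-8.196427)≈-2.904835
n=6: y≈-2.904835, sp=-2, e=sp−y≈0.904835; I≈-4.456831, D=e−e_prev≈1.052407; u=5/4·0.904835+3/2·(-4.456831)+1/4·1.052407≈-5.291100; next y=3/10·(-2.904835)+1/4·(-5.291100)≈-2.194226
n=7: y≈-2.194226, sp=-2, e=sp−y≈0.194226; I≈-4.262605, D=e−e_prev≈-0.710609; u=5/4·0.194226+3/2·(-4.262605)+1/4·(-0.710609)≈-6.328778; next y=3/10·(-2.194226)+1/4·(-6.328778)≈-2.240462
n=8: y≈-2.240462, sp=-2, e=sp−y≈0.240462; I≈-4.022143, D=e−e_prev≈0.046237; u=5/4·0.240462+3/2·(-4.022143)+1/4·0.046237≈-5.721077; next y=3/10·(-2.240462)+1/4·(-5.721077)≈-2.102408
n=9: y≈-2.102408, sp=-2, e=sp−y≈0.102408; I≈-3.919735, D=e−e_prev≈-0.138054; u=5/4·0.102408+3/2·(-3.919735)+1/4·(-0.138054)≈-5.786106; next y=3/10·(-2.102408)+1/4·(-5.786106)≈-2.077249
n=10: y≈-2.077249, sp=-2, e=sp−y≈0.077249; I≈-3.842486, D=e−e_prev≈-0.025159; u=5/4·0.077249+3/2·(-3.842486)+1/4·(-0.025159)≈-5.673458; next y=3/10·(-2.077249)+1/4·(-5.673458)≈-2.041539
n=11: y≈-2.041539, sp=-2, e=sp−y≈0.041539; I≈-3.800947, D=e−e_prev≈-0.035710; u=5/4·0.041539+3/2·(-3.800947)+1/4·(-0.035710)≈-5.658424; next y=3/10·(-2.041539)+1/4·(-5.658424)≈-2.027068

0 -3 -9.000 0.000
1 -3 -6.000 -2.250
2 -3 -7.913 -2.175
3 -3 -7.764 -2.631
4 -3 -8.133 -2.730
5 -3 -8.196 -2.852
6 -2 -5.291 -2.905
7 -2 -6.329 -2.194
8 -2 -5.721 -2.240
9 -2 -5.786 -2.102
10 -2 -5.673 -2.077
11 -2 -5.658 -2.042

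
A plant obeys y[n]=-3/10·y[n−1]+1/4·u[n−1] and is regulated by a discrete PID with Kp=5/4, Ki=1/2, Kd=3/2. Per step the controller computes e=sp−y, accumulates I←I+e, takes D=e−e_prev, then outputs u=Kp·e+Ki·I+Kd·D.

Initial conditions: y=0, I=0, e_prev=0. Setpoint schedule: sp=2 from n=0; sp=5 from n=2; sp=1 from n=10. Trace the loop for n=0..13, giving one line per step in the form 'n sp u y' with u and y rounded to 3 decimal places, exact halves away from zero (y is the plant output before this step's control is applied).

(exact arithmetic carried between steps; '≈' marks a value shown rounded to 6 d.p. or computed from one; I and e_prev carry over from the previous line; the table rounds u and y to 3 d.p., halves away from zero)
n=0: y=0, sp=2, e=sp−y=2; I=2, D=e−e_prev=2; u=5/4·2+1/2·2+3/2·2=6.5; next y=-3/10·0+1/4·6.5=1.625
n=1: y=1.625, sp=2, e=sp−y=0.375; I=2.375, D=e−e_prev=-1.625; u=5/4·0.375+1/2·2.375+3/2·(-1.625)=-0.78125; next y=-3/10·1.625+1/4·(-0.78125)≈-0.682813
n=2: y≈-0.682813, sp=5, e=sp−y≈5.682813; I≈8.057813, D=e−e_prev≈5.307813; u=5/4·5.682813+1/2·8.057813+3/2·5.307813≈19.094141; next y=-3/10·(-0.682813)+1/4·19.094141≈4.978379
n=3: y≈4.978379, sp=5, e=sp−y≈0.021621; I≈8.079434, D=e−e_prev≈-5.661191; u=5/4·0.021621+1/2·8.079434+3/2·(-5.661191)≈-4.425044; next y=-3/10·4.978379+1/4·(-4.425044)≈-2.599775
n=4: y≈-2.599775, sp=5, e=sp−y≈7.599775; I≈15.679208, D=e−e_prev≈7.578154; u=5/4·7.599775+1/2·15.679208+3/2·7.578154≈28.706553; next y=-3/10·(-2.599775)+1/4·28.706553≈7.956571
n=5: y≈7.956571, sp=5, e=sp−y≈-2.956571; I≈12.722638, D=e−e_prev≈-10.556345; u=5/4·(-2.956571)+1/2·12.722638+3/2·(-10.556345)≈-13.168912; next y=-3/10·7.956571+1/4·(-13.168912)≈-5.679199
n=6: y≈-5.679199, sp=5, e=sp−y≈10.679199; I≈23.401837, D=e−e_prev≈13.635770; u=5/4·10.679199+1/2·23.401837+3/2·13.635770≈45.503572; next y=-3/10·(-5.679199)+1/4·45.503572≈13.079653
n=7: y≈13.079653, sp=5, e=sp−y≈-8.079653; I≈15.322184, D=e−e_prev≈-18.758852; u=5/4·(-8.079653)+1/2·15.322184+3/2·(-18.758852)≈-30.576752; next y=-3/10·13.079653+1/4·(-30.576752)≈-11.568084
n=8: y≈-11.568084, sp=5, e=sp−y≈16.568084; I≈31.890268, D=e−e_prev≈24.647737; u=5/4·16.568084+1/2·31.890268+3/2·24.647737≈73.626844; next y=-3/10·(-11.568084)+1/4·73.626844≈21.877136
n=9: y≈21.877136, sp=5, e=sp−y≈-16.877136; I≈15.013132, D=e−e_prev≈-33.445220; u=5/4·(-16.877136)+1/2·15.013132+3/2·(-33.445220)≈-63.757684; next y=-3/10·21.877136+1/4·(-63.757684)≈-22.502562
n=10: y≈-22.502562, sp=1, e=sp−y≈23.502562; I≈38.515694, D=e−e_prev≈40.379698; u=5/4·23.502562+1/2·38.515694+3/2·40.379698≈109.205597; next y=-3/10·(-22.502562)+1/4·109.205597≈34.052168
n=11: y≈34.052168, sp=1, e=sp−y≈-33.052168; I≈5.463526, D=e−e_prev≈-56.554730; u=5/4·(-33.052168)+1/2·5.463526+3/2·(-56.554730)≈-123.415541; next y=-3/10·34.052168+1/4·(-123.415541)≈-41.069536
n=12: y≈-41.069536, sp=1, e=sp−y≈42.069536; I≈47.533062, D=e−e_prev≈75.121703; u=5/4·42.069536+1/2·47.533062+3/2·75.121703≈189.036005; next y=-3/10·(-41.069536)+1/4·189.036005≈59.579862
n=13: y≈59.579862, sp=1, e=sp−y≈-58.579862; I≈-11.046800, D=e−e_prev≈-100.649398; u=5/4·(-58.579862)+1/2·(-11.046800)+3/2·(-100.649398)≈-229.722324; next y=-3/10·59.579862+1/4·(-229.722324)≈-75.304540

0 2 6.500 0.000
1 2 -0.781 1.625
2 5 19.094 -0.683
3 5 -4.425 4.978
4 5 28.707 -2.600
5 5 -13.169 7.957
6 5 45.504 -5.679
7 5 -30.577 13.080
8 5 73.627 -11.568
9 5 -63.758 21.877
10 1 109.206 -22.503
11 1 -123.416 34.052
12 1 189.036 -41.070
13 1 -229.722 59.580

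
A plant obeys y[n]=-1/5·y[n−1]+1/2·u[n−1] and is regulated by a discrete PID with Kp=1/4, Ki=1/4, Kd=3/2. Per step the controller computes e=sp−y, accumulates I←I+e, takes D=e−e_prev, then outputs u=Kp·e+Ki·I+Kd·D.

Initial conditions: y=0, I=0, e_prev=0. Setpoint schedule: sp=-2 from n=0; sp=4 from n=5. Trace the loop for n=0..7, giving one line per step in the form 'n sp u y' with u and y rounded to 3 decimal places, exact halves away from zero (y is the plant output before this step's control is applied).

(exact arithmetic carried between steps; '≈' marks a value shown rounded to 6 d.p. or computed from one; I and e_prev carry over from the previous line; the table rounds u and y to 3 d.p., halves away from zero)
n=0: y=0, sp=-2, e=sp−y=-2; I=-2, D=e−e_prev=-2; u=1/4·(-2)+1/4·(-2)+3/2·(-2)=-4; next y=-1/5·0+1/2·(-4)=-2
n=1: y=-2, sp=-2, e=sp−y=0; I=-2, D=e−e_prev=2; u=1/4·0+1/4·(-2)+3/2·2=2.5; next y=-1/5·(-2)+1/2·2.5=1.65
n=2: y=1.65, sp=-2, e=sp−y=-3.65; I=-5.65, D=e−e_prev=-3.65; u=1/4·(-3.65)+1/4·(-5.65)+3/2·(-3.65)=-7.8; next y=-1/5·1.65+1/2·(-7.8)=-4.23
n=3: y=-4.23, sp=-2, e=sp−y=2.23; I=-3.42, D=e−e_prev=5.88; u=1/4·2.23+1/4·(-3.42)+3/2·5.88=8.5225; next y=-1/5·(-4.23)+1/2·8.5225=5.10725
n=4: y=5.10725, sp=-2, e=sp−y=-7.10725; I=-10.52725, D=e−e_prev=-9.33725; u=1/4·(-7.10725)+1/4·(-10.52725)+3/2·(-9.33725)=-18.4145; next y=-1/5·5.10725+1/2·(-18.4145)=-10.2287
n=5: y=-10.2287, sp=4, e=sp−y=14.2287; I=3.70145, D=e−e_prev=21.33595; u=1/4·14.2287+1/4·3.70145+3/2·21.33595≈36.486463; next y=-1/5·(-10.2287)+1/2·36.486463≈20.288971
n=6: y≈20.288971, sp=4, e=sp−y≈-16.288971; I≈-12.587521, D=e−e_prev≈-30.517671; u=1/4·(-16.288971)+1/4·(-12.587521)+3/2·(-30.517671)≈-52.99563; next y=-1/5·20.288971+1/2·(-52.99563)≈-30.555609
n=7: y≈-30.555609, sp=4, e=sp−y≈34.555609; I≈21.968088, D=e−e_prev≈50.844581; u=1/4·34.555609+1/4·21.968088+3/2·50.844581≈90.397795; next y=-1/5·(-30.555609)+1/2·90.397795≈51.310019

0 -2 -4.000 0.000
1 -2 2.500 -2.000
2 -2 -7.800 1.650
3 -2 8.523 -4.230
4 -2 -18.415 5.107
5 4 36.486 -10.229
6 4 -52.996 20.289
7 4 90.398 -30.556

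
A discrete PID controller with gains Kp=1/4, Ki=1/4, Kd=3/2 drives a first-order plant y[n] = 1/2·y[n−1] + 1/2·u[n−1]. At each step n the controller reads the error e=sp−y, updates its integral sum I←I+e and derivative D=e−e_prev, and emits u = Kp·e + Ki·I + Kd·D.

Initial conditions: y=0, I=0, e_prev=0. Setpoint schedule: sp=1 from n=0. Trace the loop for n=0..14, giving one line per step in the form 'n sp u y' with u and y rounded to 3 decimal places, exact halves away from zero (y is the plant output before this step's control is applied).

(exact arithmetic carried between steps; '≈' marks a value shown rounded to 6 d.p. or computed from one; I and e_prev carry over from the previous line; the table rounds u and y to 3 d.p., halves away from zero)
n=0: y=0, sp=1, e=sp−y=1; I=1, D=e−e_prev=1; u=1/4·1+1/4·1+3/2·1=2; next y=1/2·0+1/2·2=1
n=1: y=1, sp=1, e=sp−y=0; I=1, D=e−e_prev=-1; u=1/4·0+1/4·1+3/2·(-1)=-1.25; next y=1/2·1+1/2·(-1.25)=-0.125
n=2: y=-0.125, sp=1, e=sp−y=1.125; I=2.125, D=e−e_prev=1.125; u=1/4·1.125+1/4·2.125+3/2·1.125=2.5; next y=1/2·(-0.125)+1/2·2.5=1.1875
n=3: y=1.1875, sp=1, e=sp−y=-0.1875; I=1.9375, D=e−e_prev=-1.3125; u=1/4·(-0.1875)+1/4·1.9375+3/2·(-1.3125)=-1.53125; next y=1/2·1.1875+1/2·(-1.53125)=-0.171875
n=4: y=-0.171875, sp=1, e=sp−y=1.171875; I=3.109375, D=e−e_prev=1.359375; u=1/4·1.171875+1/4·3.109375+3/2·1.359375=3.109375; next y=1/2·(-0.171875)+1/2·3.109375=1.46875
n=5: y=1.46875, sp=1, e=sp−y=-0.46875; I=2.640625, D=e−e_prev=-1.640625; u=1/4·(-0.46875)+1/4·2.640625+3/2·(-1.640625)≈-1.917969; next y=1/2·1.46875+1/2·(-1.917969)≈-0.224609
n=6: y≈-0.224609, sp=1, e=sp−y≈1.224609; I≈3.865234, D=e−e_prev≈1.693359; u=1/4·1.224609+1/4·3.865234+3/2·1.693359≈3.8125; next y=1/2·(-0.224609)+1/2·3.8125≈1.793945
n=7: y≈1.793945, sp=1, e=sp−y≈-0.793945; I≈3.071289, D=e−e_prev≈-2.018555; u=1/4·(-0.793945)+1/4·3.071289+3/2·(-2.018555)≈-2.458496; next y=1/2·1.793945+1/2·(-2.458496)≈-0.332275
n=8: y≈-0.332275, sp=1, e=sp−y≈1.332275; I≈4.403564, D=e−e_prev≈2.126221; u=1/4·1.332275+1/4·4.403564+3/2·2.126221≈4.623291; next y=1/2·(-0.332275)+1/2·4.623291≈2.145508
n=9: y≈2.145508, sp=1, e=sp−y≈-1.145508; I≈3.258057, D=e−e_prev≈-2.477783; u=1/4·(-1.145508)+1/4·3.258057+3/2·(-2.477783)≈-3.188538; next y=1/2·2.145508+1/2·(-3.188538)≈-0.521515
n=10: y≈-0.521515, sp=1, e=sp−y≈1.521515; I≈4.779572, D=e−e_prev≈2.667023; u=1/4·1.521515+1/4·4.779572+3/2·2.667023≈5.575806; next y=1/2·(-0.521515)+1/2·5.575806≈2.527145
n=11: y≈2.527145, sp=1, e=sp−y≈-1.527145; I≈3.252426, D=e−e_prev≈-3.048660; u=1/4·(-1.527145)+1/4·3.252426+3/2·(-3.048660)≈-4.141670; next y=1/2·2.527145+1/2·(-4.141670)≈-0.807262
n=12: y≈-0.807262, sp=1, e=sp−y≈1.807262; I≈5.059689, D=e−e_prev≈3.334408; u=1/4·1.807262+1/4·5.059689+3/2·3.334408≈6.718349; next y=1/2·(-0.807262)+1/2·6.718349≈2.955544
n=13: y≈2.955544, sp=1, e=sp−y≈-1.955544; I≈3.104145, D=e−e_prev≈-3.762806; u=1/4·(-1.955544)+1/4·3.104145+3/2·(-3.762806)≈-5.357059; next y=1/2·2.955544+1/2·(-5.357059)≈-1.200758
n=14: y≈-1.200758, sp=1, e=sp−y≈2.200758; I≈5.304903, D=e−e_prev≈4.156301; u=1/4·2.200758+1/4·5.304903+3/2·4.156301≈8.110867; next y=1/2·(-1.200758)+1/2·8.110867≈3.455055

0 1 2.000 0.000
1 1 -1.250 1.000
2 1 2.500 -0.125
3 1 -1.531 1.188
4 1 3.109 -0.172
5 1 -1.918 1.469
6 1 3.813 -0.225
7 1 -2.458 1.794
8 1 4.623 -0.332
9 1 -3.189 2.146
10 1 5.576 -0.522
11 1 -4.142 2.527
12 1 6.718 -0.807
13 1 -5.357 2.956
14 1 8.111 -1.201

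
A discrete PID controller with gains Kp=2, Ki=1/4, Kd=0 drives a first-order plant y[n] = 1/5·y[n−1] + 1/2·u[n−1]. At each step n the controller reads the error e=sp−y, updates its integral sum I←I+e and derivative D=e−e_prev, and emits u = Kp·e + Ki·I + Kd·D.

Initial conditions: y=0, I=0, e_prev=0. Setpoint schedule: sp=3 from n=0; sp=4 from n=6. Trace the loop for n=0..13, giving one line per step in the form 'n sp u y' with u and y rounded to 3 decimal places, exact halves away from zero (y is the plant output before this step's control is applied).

0 3 6.750 0.000
1 3 -0.094 3.375
2 3 5.993 0.628
3 3 0.974 3.122
4 3 5.467 1.112
5 3 1.790 2.956
6 4 7.358 1.486
7 4 2.384 3.976
8 4 6.865 1.987
9 4 3.222 3.830
10 4 6.534 2.377
11 4 3.867 3.742
12 4 6.317 2.682
13 4 4.368 3.695

(exact arithmetic carried between steps; '≈' marks a value shown rounded to 6 d.p. or computed from one; I and e_prev carry over from the previous line; the table rounds u and y to 3 d.p., halves away from zero)
n=0: y=0, sp=3, e=sp−y=3; I=3, D=e−e_prev=3; u=2·3+1/4·3+0·3=6.75; next y=1/5·0+1/2·6.75=3.375
n=1: y=3.375, sp=3, e=sp−y=-0.375; I=2.625, D=e−e_prev=-3.375; u=2·(-0.375)+1/4·2.625+0·(-3.375)=-0.09375; next y=1/5·3.375+1/2·(-0.09375)=0.628125
n=2: y=0.628125, sp=3, e=sp−y=2.371875; I=4.996875, D=e−e_prev=2.746875; u=2·2.371875+1/4·4.996875+0·2.746875≈5.992969; next y=1/5·0.628125+1/2·5.992969≈3.122109
n=3: y≈3.122109, sp=3, e=sp−y≈-0.122109; I≈4.874766, D=e−e_prev≈-2.493984; u=2·(-0.122109)+1/4·4.874766+0·(-2.493984)≈0.974473; next y=1/5·3.122109+1/2·0.974473≈1.111658
n=4: y≈1.111658, sp=3, e=sp−y≈1.888342; I≈6.763107, D=e−e_prev≈2.010451; u=2·1.888342+1/4·6.763107+0·2.010451≈5.467460; next y=1/5·1.111658+1/2·5.467460≈2.956062
n=5: y≈2.956062, sp=3, e=sp−y≈0.043938; I≈6.807046, D=e−e_prev≈-1.844404; u=2·0.043938+1/4·6.807046+0·(-1.844404)≈1.789638; next y=1/5·2.956062+1/2·1.789638≈1.486031
n=6: y≈1.486031, sp=4, e=sp−y≈2.513969; I≈9.321014, D=e−e_prev≈2.470031; u=2·2.513969+1/4·9.321014+0·2.470031≈7.358191; next y=1/5·1.486031+1/2·7.358191≈3.976302
n=7: y≈3.976302, sp=4, e=sp−y≈0.023698; I≈9.344713, D=e−e_prev≈-2.490271; u=2·0.023698+1/4·9.344713+0·(-2.490271)≈2.383574; next y=1/5·3.976302+1/2·2.383574≈1.987048
n=8: y≈1.987048, sp=4, e=sp−y≈2.012952; I≈11.357665, D=e−e_prev≈1.989254; u=2·2.012952+1/4·11.357665+0·1.989254≈6.865321; next y=1/5·1.987048+1/2·6.865321≈3.830070
n=9: y≈3.830070, sp=4, e=sp−y≈0.169930; I≈11.527595, D=e−e_prev≈-1.843022; u=2·0.169930+1/4·11.527595+0·(-1.843022)≈3.221759; next y=1/5·3.830070+1/2·3.221759≈2.376893
n=10: y≈2.376893, sp=4, e=sp−y≈1.623107; I≈13.150702, D=e−e_prev≈1.453177; u=2·1.623107+1/4·13.150702+0·1.453177≈6.533889; next y=1/5·2.376893+1/2·6.533889≈3.742323
n=11: y≈3.742323, sp=4, e=sp−y≈0.257677; I≈13.408379, D=e−e_prev≈-1.365430; u=2·0.257677+1/4·13.408379+0·(-1.365430)≈3.867449; next y=1/5·3.742323+1/2·3.867449≈2.682189
n=12: y≈2.682189, sp=4, e=sp−y≈1.317811; I≈14.726190, D=e−e_prev≈1.060134; u=2·1.317811+1/4·14.726190+0·1.060134≈6.317170; next y=1/5·2.682189+1/2·6.317170≈3.695023
n=13: y≈3.695023, sp=4, e=sp−y≈0.304977; I≈15.031167, D=e−e_prev≈-1.012834; u=2·0.304977+1/4·15.031167+0·(-1.012834)≈4.367747; next y=1/5·3.695023+1/2·4.367747≈2.922878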